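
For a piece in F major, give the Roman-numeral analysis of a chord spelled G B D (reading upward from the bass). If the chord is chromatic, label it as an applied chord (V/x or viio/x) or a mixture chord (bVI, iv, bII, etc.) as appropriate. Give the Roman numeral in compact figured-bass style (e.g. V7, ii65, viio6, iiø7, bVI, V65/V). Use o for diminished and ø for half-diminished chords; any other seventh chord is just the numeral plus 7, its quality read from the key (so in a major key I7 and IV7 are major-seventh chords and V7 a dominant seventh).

V/V

The pitches G-B-D form a major triad rooted on G.
G is not a diatonic chord root with this quality in F major, but it lies a perfect fifth above C (V), so the chord functions as an applied dominant of V.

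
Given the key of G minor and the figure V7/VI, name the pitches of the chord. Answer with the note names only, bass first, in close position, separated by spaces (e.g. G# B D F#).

Bb D F Ab

The slash means an applied dominant: we want the dominant of VI. In G minor, VI is Eb major, and its dominant is built on Bb.
Building a dominant seventh chord on Bb gives Bb-D-F-Ab.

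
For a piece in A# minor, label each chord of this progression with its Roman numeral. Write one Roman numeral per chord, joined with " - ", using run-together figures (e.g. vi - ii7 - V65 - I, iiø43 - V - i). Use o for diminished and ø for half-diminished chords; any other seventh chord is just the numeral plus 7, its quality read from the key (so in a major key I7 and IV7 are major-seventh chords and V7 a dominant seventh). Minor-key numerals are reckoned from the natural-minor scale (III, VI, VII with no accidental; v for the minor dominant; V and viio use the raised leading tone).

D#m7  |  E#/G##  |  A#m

iv7 - V6 - i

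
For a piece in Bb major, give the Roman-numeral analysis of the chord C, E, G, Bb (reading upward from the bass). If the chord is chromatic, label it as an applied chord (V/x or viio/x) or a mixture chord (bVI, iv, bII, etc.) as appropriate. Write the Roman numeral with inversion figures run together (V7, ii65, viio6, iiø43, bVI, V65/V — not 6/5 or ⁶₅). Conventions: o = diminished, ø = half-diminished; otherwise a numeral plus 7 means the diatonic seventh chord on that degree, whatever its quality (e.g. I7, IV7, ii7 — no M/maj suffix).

The pitches C-E-G-Bb form a dominant seventh chord rooted on C.
C is not a diatonic chord root with this quality in Bb major, but it lies a perfect fifth above F (V), so the chord functions as an applied dominant of V.

V7/V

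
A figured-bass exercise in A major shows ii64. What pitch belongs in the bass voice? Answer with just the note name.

F#

ii in A major has root B; the chord is B-D-F#.
The figure 64 means second inversion — the fifth is in the bass.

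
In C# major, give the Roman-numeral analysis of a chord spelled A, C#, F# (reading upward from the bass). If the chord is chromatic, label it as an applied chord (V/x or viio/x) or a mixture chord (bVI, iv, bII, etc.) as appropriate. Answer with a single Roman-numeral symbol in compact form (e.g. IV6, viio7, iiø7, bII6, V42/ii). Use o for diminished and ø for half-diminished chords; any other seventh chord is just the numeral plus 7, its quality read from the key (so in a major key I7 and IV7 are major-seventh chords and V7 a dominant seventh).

iv6

The pitches F#-A-C# form a minor triad rooted on F#.
F# is the fourth degree of C# major. This is the minor subdominant, borrowed from the parallel minor.
With A in the bass the chord is in first inversion, so the figured bass is 6.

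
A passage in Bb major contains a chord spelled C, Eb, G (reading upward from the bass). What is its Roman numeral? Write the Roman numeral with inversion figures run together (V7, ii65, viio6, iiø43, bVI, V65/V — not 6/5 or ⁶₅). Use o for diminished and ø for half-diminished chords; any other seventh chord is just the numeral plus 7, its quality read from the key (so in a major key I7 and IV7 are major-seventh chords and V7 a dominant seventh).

ii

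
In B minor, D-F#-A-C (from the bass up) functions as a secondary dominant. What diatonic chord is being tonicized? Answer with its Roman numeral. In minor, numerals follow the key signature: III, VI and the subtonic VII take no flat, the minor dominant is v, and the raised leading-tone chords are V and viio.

The chord is a dominant seventh chord on D.
A dominant resolves down a perfect fifth: D → G. In B minor, G is scale degree 6, i.e. VI.

VI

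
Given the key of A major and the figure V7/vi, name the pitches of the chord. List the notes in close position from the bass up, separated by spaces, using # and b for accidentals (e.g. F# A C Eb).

C# E# G# B

The slash means an applied dominant: we want the dominant of vi. In A major, vi is F# minor, and its dominant is built on C#.
Building a dominant seventh chord on C# gives C#-E#-G#-B.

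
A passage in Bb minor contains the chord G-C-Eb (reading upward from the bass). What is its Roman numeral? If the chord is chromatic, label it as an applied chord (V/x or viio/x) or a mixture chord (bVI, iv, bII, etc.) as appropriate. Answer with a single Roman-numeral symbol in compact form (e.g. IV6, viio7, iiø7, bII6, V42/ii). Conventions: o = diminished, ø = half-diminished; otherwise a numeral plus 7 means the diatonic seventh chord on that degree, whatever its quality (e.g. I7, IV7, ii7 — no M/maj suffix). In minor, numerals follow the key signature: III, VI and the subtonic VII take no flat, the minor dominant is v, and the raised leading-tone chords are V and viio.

ii64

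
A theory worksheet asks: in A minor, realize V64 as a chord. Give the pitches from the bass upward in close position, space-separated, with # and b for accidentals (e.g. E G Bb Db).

B E G#

In A minor, the fifth degree is E. The dominant is major (leading tone raised), so V is a major triad.
That chord is spelled E-G#-B.
With the 64 figure the chord is in second inversion; from the bass B upward in close position it reads B-E-G#.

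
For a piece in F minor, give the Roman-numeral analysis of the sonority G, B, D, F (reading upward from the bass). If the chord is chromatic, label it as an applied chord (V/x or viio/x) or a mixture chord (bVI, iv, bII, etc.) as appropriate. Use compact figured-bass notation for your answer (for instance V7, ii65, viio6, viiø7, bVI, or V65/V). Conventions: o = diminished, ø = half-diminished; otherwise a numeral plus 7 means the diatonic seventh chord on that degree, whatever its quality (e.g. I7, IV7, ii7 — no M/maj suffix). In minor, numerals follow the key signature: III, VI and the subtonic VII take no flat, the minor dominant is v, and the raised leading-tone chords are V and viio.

V7/V

The pitches G-B-D-F form a dominant seventh chord rooted on G.
G is not a diatonic chord root with this quality in F minor, but it lies a perfect fifth above C (V), so the chord functions as an applied dominant of V.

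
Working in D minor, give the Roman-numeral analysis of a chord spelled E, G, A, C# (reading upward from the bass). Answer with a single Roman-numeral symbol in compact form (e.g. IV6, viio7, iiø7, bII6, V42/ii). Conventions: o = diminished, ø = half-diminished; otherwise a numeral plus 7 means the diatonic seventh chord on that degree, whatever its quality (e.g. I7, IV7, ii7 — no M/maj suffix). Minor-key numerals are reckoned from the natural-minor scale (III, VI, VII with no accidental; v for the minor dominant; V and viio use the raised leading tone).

V43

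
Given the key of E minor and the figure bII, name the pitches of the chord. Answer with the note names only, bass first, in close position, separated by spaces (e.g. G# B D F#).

F A C

bII is the Neapolitan chord — a major triad on the lowered second degree. In E minor that root is F.
So the chord is F-A-C, a major triad.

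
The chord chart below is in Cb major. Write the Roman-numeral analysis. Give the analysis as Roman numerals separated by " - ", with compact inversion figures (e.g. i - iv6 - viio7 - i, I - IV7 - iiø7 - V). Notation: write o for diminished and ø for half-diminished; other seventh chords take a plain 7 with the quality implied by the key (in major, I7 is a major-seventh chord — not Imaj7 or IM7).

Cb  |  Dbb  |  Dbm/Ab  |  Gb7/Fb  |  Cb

Cb: major triad on Cb = scale degree 1 → I.
Dbb: Dbb with this quality isn't in the key; a major triad on b2 is the Neapolitan chord, bII.
Dbm/Ab has root Db, degree 2 in Cb major, so ii64.
Gb7/Fb: dominant seventh chord on Gb = scale degree 5 → V42.
Cb has root Cb, degree 1 in Cb major, so I.

I - bII - ii64 - V42 - I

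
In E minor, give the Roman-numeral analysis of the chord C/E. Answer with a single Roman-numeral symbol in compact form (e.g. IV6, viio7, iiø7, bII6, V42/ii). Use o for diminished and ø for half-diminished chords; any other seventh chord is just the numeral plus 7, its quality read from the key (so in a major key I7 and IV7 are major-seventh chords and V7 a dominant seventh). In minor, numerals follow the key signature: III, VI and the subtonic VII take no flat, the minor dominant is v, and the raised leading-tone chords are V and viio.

VI6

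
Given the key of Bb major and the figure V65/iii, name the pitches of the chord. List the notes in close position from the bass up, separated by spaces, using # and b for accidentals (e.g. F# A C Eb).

C# E G A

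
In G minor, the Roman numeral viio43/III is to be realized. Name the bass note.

Eb

The applied chord viio43/III is rooted on A: A-C-Eb-Gb.
The figure 43 means second inversion — the fifth is in the bass.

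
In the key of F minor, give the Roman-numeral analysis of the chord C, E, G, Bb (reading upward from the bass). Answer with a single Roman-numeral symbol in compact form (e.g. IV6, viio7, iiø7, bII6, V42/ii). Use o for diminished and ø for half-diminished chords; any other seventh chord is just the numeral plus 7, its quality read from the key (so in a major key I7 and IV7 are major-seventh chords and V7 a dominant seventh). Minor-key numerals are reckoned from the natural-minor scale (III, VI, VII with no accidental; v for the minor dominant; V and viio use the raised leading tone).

The pitches C-E-G-Bb form a dominant seventh chord rooted on C.
In F minor, C is the dominant; the diatonic dominant seventh chord there is V7.

V7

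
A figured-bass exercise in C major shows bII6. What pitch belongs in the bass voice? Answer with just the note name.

bII in C major has root Db; the chord is Db-F-Ab.
The figure 6 means first inversion — the third is in the bass.

F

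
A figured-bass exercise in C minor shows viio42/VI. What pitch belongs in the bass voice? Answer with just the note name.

The applied chord viio42/VI is rooted on G: G-Bb-Db-Fb.
The figure 42 means third inversion — the seventh is in the bass.

Fb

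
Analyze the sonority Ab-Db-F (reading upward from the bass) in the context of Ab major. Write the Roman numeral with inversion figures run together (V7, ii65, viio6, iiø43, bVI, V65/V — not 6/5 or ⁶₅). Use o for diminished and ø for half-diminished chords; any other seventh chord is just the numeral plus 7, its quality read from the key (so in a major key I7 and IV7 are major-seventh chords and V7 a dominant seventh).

Stacked in thirds the chord is Db-F-Ab: a major triad on Db.
Db is scale degree 4 in Ab major, and a major triad on that degree is written IV.
With Ab in the bass the chord is in second inversion, so the figured bass is 64.

IV64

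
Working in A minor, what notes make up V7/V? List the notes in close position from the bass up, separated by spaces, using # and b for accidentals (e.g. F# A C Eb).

V7/V is a secondary dominant — the dominant seventh of V. V in A minor is E, so the applied chord's root is B, a perfect fifth above.
Building a dominant seventh chord on B gives B-D#-F#-A.

B D# F# A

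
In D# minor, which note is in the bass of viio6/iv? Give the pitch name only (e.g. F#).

A#

The applied chord viio6/iv is rooted on F##: F##-A#-C#.
The figure 6 means first inversion — the third is in the bass.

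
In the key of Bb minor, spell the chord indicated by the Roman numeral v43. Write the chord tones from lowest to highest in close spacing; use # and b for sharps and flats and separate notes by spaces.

The numeral's case and figure indicate a minor seventh chord. In Bb minor its root, the dominant, is F.
Stacking thirds from F gives F-Ab-C-Eb.
The figured bass 43 indicates second inversion, placing the fifth (C) in the bass: C-Eb-F-Ab.

C Eb F Ab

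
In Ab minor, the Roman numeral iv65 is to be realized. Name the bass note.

Fb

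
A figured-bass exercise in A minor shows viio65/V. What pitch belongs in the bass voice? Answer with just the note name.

F#

The applied chord viio65/V is rooted on D#: D#-F#-A-C.
The figure 65 means first inversion — the third is in the bass.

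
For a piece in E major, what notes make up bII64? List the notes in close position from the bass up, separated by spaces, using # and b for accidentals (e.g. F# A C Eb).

C F A

Scale degree 2 in E major is F#; lowering it a half step gives F. bII64 is the Neapolitan chord — a major triad on the lowered second degree.
So the chord is F-A-C, a major triad.
The figured bass 64 indicates second inversion, placing the fifth (C) in the bass: C-F-A.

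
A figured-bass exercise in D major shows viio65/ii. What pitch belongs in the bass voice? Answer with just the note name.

F#

The applied chord viio65/ii is rooted on D#: D#-F#-A-C.
The figure 65 means first inversion — the third is in the bass.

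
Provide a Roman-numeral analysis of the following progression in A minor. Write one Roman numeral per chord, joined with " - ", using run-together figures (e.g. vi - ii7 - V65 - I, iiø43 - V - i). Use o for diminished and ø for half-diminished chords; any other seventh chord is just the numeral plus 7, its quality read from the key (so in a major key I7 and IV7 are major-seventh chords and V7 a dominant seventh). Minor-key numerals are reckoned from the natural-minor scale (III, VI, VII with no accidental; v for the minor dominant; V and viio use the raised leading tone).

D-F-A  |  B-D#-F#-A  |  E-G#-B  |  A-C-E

iv - V7/V - V - i

D-F-A: minor triad on D = scale degree 4 → iv.
B-D#-F#-A: a dominant seventh chord on B, the applied dominant of V → V7/V.
E-G#-B: root E is the dominant; major triad there is V.
A-C-E: minor triad on A = scale degree 1 → i.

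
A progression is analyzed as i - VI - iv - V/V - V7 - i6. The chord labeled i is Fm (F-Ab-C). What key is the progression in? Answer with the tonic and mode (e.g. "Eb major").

F minor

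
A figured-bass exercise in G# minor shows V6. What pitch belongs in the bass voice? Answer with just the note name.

F##

V in G# minor has root D#; the chord is D#-F##-A#.
The figure 6 means first inversion — the third is in the bass.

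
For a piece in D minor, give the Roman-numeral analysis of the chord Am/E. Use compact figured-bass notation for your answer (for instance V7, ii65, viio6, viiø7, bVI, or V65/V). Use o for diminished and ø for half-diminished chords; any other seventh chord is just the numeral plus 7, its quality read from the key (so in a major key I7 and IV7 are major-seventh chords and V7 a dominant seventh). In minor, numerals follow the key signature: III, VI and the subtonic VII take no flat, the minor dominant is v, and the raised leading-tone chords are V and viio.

v64

The pitches A-C-E form a minor triad rooted on A.
A is scale degree 5 in D minor, and a minor triad on that degree is written v.
With E in the bass the chord is in second inversion, so the figured bass is 64.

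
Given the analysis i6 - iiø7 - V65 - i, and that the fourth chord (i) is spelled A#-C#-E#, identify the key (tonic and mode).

A# minor

The chord A#m is a minor triad rooted on A#; its label is i.
If A# is scale degree 1 and the mode makes that degree carry a minor triad, the tonic is A# and the mode is minor.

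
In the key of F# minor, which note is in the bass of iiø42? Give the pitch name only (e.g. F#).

F#

iiø in F# minor has root G#; the chord is G#-B-D-F#.
The figure 42 means third inversion — the seventh is in the bass.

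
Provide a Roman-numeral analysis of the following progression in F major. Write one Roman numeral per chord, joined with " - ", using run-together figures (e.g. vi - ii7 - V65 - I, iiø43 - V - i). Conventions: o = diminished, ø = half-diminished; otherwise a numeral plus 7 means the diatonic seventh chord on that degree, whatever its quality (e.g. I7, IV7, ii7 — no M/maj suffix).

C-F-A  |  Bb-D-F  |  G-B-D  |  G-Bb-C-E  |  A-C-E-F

I64 - IV - V/V - V43 - I65

C-F-A: root F is the tonic; major triad there is I64.
Bb-D-F: major triad on Bb = scale degree 4 → IV.
G-B-D is the secondary dominant of V (major triad on G): V/V.
G-Bb-C-E has root C, degree 5 in F major, so V43.
A-C-E-F: root F is the tonic; major seventh chord there is I65.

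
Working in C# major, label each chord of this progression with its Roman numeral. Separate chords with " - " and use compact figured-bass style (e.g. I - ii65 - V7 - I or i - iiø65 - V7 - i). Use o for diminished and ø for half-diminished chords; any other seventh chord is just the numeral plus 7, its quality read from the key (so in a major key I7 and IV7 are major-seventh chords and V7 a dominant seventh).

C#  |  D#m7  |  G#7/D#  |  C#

I - ii7 - V43 - I

C#: major triad on C# = scale degree 1 → I.
D#m7: root D# is the supertonic; minor seventh chord there is ii7.
G#7/D#: root G# is the dominant; dominant seventh chord there is V43.
C# has root C#, degree 1 in C# major, so I.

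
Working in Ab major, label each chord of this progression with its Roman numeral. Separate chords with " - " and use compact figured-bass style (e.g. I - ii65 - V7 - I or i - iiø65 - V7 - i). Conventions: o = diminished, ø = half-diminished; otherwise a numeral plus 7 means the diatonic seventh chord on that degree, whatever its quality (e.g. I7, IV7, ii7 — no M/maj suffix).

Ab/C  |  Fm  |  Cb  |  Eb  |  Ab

I6 - vi - bIII - V - I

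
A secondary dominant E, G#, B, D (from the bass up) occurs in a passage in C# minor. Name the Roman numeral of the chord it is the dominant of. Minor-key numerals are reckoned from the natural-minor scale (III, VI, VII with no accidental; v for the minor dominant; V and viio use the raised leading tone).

The chord is a dominant seventh chord on E.
A dominant resolves down a perfect fifth: E → A. In C# minor, A is scale degree 6, i.e. VI.

VI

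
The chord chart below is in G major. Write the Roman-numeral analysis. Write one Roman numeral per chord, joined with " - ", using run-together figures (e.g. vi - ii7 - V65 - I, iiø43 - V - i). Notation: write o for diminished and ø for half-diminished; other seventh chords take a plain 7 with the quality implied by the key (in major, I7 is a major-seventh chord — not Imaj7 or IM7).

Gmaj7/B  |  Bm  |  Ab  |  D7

Gmaj7/B: root G is the tonic; major seventh chord there is I65.
Bm: minor triad on B = scale degree 3 → iii.
Ab: Ab with this quality isn't in the key; a major triad on b2 is the Neapolitan chord, bII.
D7: dominant seventh chord on D = scale degree 5 → V7.

I65 - iii - bII - V7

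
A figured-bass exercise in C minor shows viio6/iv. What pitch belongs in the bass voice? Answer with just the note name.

G

The applied chord viio6/iv is rooted on E: E-G-Bb.
The figure 6 means first inversion — the third is in the bass.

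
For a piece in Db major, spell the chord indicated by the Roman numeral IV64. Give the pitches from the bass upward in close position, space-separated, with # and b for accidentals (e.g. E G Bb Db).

Db Gb Bb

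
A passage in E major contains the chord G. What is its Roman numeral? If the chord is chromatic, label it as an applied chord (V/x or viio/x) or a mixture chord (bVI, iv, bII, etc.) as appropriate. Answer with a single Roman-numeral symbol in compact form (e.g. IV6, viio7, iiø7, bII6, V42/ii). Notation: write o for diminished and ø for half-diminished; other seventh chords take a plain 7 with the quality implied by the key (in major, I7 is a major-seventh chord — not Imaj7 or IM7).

bIII

The pitches G-B-D form a major triad rooted on G.
G is the lowered third degree of E major (diatonic 3 would be G#). This is a major triad on the lowered third degree, borrowed from the parallel minor.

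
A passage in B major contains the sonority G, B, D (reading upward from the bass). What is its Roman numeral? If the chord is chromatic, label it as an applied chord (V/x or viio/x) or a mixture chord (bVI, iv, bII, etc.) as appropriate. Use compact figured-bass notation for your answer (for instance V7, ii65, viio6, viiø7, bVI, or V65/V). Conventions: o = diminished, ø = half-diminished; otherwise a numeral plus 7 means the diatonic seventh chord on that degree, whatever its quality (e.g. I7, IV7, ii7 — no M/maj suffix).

bVI

The pitches G-B-D form a major triad rooted on G.
G is the lowered sixth degree of B major (diatonic 6 would be G#). This is a major triad on the lowered sixth degree, borrowed from the parallel minor.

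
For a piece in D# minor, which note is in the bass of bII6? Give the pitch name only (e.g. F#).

G#

bII in D# minor has root E; the chord is E-G#-B.
The figure 6 means first inversion — the third is in the bass.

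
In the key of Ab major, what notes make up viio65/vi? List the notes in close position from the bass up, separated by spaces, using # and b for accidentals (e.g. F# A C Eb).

viio65/vi is a secondary leading-tone chord. The target vi is F in Ab major; the applied chord is rooted a semitone below, on E.
Building a fully diminished seventh chord on E gives E-G-Bb-Db.
With the 65 figure the chord is in first inversion; from the bass G upward in close position it reads G-Bb-Db-E.

G Bb Db E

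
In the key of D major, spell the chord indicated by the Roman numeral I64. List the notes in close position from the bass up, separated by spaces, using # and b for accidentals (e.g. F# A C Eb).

A D F#

The numeral's case and figure indicate a major triad. In D major its root, the first degree, is D.
Stacking thirds from D gives D-F#-A.
With the 64 figure the chord is in second inversion; from the bass A upward in close position it reads A-D-F#.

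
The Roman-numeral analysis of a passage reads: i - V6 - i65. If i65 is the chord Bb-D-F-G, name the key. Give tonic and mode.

The chord Gm7/Bb is a minor seventh chord rooted on G; its label is i65.
If G is scale degree 1 and the mode makes that degree carry a minor seventh chord, the tonic is G and the mode is minor.

G minor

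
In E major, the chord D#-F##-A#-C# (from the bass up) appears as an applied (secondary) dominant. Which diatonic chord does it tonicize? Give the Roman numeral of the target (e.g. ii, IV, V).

iii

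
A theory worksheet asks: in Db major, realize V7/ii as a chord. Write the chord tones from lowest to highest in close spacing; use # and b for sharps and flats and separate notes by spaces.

Bb D F Ab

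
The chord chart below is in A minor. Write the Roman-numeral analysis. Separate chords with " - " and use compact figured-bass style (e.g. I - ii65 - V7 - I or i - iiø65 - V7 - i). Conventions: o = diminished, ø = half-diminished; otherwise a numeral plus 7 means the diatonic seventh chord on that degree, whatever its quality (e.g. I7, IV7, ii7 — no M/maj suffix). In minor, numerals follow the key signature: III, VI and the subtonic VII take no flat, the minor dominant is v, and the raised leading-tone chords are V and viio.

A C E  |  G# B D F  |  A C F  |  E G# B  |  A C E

i - viio7 - VI6 - V - i

A-C-E has root A, degree 1 in A minor, so i.
G#-B-D-F has root G#, degree 7 in A minor, so viio7.
A-C-F has root F, degree 6 in A minor, so VI6.
E-G#-B: root E is the dominant; major triad there is V.
A-C-E: minor triad on A = scale degree 1 → i.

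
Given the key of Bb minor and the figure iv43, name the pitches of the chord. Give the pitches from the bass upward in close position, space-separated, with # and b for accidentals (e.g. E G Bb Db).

The numeral's case and figure indicate a minor seventh chord. In Bb minor its root, the subdominant, is Eb.
Stacking thirds from Eb gives Eb-Gb-Bb-Db.
With the 43 figure the chord is in second inversion; from the bass Bb upward in close position it reads Bb-Db-Eb-Gb.

Bb Db Eb Gb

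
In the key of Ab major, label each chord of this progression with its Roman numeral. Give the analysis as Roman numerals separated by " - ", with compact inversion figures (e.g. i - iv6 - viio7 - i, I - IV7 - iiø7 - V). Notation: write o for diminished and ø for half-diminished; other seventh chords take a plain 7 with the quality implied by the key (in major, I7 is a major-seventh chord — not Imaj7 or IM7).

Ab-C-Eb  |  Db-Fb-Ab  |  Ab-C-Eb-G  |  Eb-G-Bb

Ab-C-Eb has root Ab, degree 1 in Ab major, so I.
Db-Fb-Ab is non-diatonic — iv, a mixture chord from Ab minor.
Ab-C-Eb-G: root Ab is the tonic; major seventh chord there is I7.
Eb-G-Bb: major triad on Eb = scale degree 5 → V.

I - iv - I7 - V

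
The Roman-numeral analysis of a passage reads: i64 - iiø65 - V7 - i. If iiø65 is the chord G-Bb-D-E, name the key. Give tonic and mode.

D minor

The anchor chord is a half-diminished seventh chord on E, labeled iiø65.
If E is scale degree 2 and the mode makes that degree carry a half-diminished seventh chord, the tonic is D and the mode is minor.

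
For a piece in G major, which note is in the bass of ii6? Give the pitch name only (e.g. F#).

ii in G major has root A; the chord is A-C-E.
The figure 6 means first inversion — the third is in the bass.

C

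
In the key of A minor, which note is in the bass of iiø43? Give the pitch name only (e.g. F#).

F

iiø in A minor has root B; the chord is B-D-F-A.
The figure 43 means second inversion — the fifth is in the bass.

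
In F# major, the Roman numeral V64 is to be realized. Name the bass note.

G#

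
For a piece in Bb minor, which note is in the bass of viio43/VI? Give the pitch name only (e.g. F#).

Cb

The applied chord viio43/VI is rooted on F: F-Ab-Cb-Ebb.
The figure 43 means second inversion — the fifth is in the bass.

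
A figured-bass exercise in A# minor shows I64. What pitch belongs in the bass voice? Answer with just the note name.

E#

I in A# minor has root A#; the chord is A#-C##-E#.
The figure 64 means second inversion — the fifth is in the bass.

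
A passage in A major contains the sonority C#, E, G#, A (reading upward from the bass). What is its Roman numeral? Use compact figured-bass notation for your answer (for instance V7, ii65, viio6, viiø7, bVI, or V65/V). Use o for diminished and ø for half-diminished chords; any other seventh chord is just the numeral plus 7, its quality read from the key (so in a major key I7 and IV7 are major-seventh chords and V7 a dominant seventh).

Stacked in thirds the chord is A-C#-E-G#: a major seventh chord on A.
A is scale degree 1 in A major, and a major seventh chord on that degree is written I7.
With C# in the bass the chord is in first inversion, so the figured bass is 65.

I65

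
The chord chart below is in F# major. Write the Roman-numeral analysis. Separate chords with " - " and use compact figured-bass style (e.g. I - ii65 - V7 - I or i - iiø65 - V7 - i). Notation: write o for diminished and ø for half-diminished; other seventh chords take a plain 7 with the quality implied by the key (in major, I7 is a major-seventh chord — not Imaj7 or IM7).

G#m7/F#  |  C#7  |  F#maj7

ii42 - V7 - I7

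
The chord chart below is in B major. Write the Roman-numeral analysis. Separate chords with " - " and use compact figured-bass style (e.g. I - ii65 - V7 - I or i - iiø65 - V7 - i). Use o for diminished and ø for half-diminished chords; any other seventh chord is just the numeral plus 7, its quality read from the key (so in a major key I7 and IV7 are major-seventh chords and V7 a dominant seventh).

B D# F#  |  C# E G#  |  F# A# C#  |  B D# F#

B-D#-F# has root B, degree 1 in B major, so I.
C#-E-G# has root C#, degree 2 in B major, so ii.
F#-A#-C#: major triad on F# = scale degree 5 → V.
B-D#-F#: root B is the tonic; major triad there is I.

I - ii - V - I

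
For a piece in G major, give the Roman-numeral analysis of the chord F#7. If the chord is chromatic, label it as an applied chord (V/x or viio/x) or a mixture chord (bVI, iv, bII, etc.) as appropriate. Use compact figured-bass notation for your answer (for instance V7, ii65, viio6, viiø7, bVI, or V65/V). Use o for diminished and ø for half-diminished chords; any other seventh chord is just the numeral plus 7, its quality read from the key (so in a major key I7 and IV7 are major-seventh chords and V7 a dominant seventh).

Stacked in thirds the chord is F#-A#-C#-E: a dominant seventh chord on F#.
F# is not a diatonic chord root with this quality in G major, but it lies a perfect fifth above B (iii), so the chord functions as an applied dominant of iii.

V7/iii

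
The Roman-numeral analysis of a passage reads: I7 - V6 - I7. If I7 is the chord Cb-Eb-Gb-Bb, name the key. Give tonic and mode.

I7 is given as Cb-Eb-Gb-Bb — a major seventh chord with root Cb.
If Cb is scale degree 1 and the mode makes that degree carry a major seventh chord, the tonic is Cb and the mode is major.

Cb major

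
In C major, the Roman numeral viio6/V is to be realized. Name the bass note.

A

The applied chord viio6/V is rooted on F#: F#-A-C.
The figure 6 means first inversion — the third is in the bass.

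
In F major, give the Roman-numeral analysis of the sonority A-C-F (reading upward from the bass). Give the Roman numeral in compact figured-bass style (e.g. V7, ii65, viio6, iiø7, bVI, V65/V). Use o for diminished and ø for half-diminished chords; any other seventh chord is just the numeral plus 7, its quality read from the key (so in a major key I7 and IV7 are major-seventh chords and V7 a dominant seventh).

The pitches F-A-C form a major triad rooted on F.
In F major, F is the tonic; the diatonic major triad there is I.
With A in the bass the chord is in first inversion, so the figured bass is 6.

I6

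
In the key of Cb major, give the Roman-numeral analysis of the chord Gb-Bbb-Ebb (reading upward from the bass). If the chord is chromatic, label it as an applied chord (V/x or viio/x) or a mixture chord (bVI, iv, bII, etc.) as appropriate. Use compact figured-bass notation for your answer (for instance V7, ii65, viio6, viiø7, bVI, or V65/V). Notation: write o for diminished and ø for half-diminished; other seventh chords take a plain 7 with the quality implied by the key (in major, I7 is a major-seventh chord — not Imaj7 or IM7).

Stacked in thirds the chord is Ebb-Gb-Bbb: a major triad on Ebb.
Ebb is the lowered third degree of Cb major (diatonic 3 would be Eb). This is a major triad on the lowered third degree, borrowed from the parallel minor.
With Gb in the bass the chord is in first inversion, so the figured bass is 6.

bIII6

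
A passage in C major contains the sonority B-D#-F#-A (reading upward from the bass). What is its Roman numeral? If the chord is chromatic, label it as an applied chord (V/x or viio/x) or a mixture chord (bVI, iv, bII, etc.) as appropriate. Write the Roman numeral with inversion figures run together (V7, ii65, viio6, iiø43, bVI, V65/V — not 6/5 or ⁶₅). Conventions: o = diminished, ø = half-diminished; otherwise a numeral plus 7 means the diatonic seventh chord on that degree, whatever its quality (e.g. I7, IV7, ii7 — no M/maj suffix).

V7/iii

The pitches B-D#-F#-A form a dominant seventh chord rooted on B.
B is not a diatonic chord root with this quality in C major, but it lies a perfect fifth above E (iii), so the chord functions as an applied dominant of iii.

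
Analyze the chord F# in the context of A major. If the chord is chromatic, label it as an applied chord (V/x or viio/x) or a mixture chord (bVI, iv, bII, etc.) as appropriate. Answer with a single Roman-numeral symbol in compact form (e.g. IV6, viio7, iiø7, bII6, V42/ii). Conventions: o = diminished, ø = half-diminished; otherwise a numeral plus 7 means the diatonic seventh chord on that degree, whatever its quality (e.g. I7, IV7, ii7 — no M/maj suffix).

V/ii

Stacked in thirds the chord is F#-A#-C#: a major triad on F#.
F# is not a diatonic chord root with this quality in A major, but it lies a perfect fifth above B (ii), so the chord functions as an applied dominant of ii.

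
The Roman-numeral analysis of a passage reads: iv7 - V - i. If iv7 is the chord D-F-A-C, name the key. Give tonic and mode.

The anchor chord is a minor seventh chord on D, labeled iv7.
If D is scale degree 4 and the mode makes that degree carry a minor seventh chord, the tonic is A and the mode is minor.

A minor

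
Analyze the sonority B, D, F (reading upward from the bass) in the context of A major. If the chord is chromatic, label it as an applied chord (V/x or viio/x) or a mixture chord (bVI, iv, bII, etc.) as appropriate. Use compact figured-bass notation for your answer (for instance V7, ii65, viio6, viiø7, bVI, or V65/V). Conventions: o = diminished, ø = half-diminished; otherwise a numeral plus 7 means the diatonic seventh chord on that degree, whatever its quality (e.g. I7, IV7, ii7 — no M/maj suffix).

iio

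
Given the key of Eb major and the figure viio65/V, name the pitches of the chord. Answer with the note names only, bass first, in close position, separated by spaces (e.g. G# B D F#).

C Eb Gb A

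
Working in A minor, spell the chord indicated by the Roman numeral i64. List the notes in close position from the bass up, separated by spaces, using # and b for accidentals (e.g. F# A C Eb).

In A minor, the tonic is A, and the diatonic chord built there is a minor triad.
That chord is spelled A-C-E.
The figured bass 64 indicates second inversion, placing the fifth (E) in the bass: E-A-C.

E A C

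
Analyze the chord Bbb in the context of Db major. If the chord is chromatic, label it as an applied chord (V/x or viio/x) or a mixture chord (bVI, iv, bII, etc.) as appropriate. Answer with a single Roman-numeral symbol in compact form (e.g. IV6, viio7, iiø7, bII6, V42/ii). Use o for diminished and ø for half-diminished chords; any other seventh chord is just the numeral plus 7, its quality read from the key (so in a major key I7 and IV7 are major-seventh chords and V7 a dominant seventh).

Stacked in thirds the chord is Bbb-Db-Fb: a major triad on Bbb.
Bbb is the lowered sixth degree of Db major (diatonic 6 would be Bb). This is a major triad on the lowered sixth degree, borrowed from the parallel minor.

bVI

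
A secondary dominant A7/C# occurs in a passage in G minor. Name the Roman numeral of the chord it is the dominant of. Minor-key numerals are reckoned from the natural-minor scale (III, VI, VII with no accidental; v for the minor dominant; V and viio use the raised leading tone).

V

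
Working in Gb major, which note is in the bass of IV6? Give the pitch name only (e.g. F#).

Eb

IV in Gb major has root Cb; the chord is Cb-Eb-Gb.
The figure 6 means first inversion — the third is in the bass.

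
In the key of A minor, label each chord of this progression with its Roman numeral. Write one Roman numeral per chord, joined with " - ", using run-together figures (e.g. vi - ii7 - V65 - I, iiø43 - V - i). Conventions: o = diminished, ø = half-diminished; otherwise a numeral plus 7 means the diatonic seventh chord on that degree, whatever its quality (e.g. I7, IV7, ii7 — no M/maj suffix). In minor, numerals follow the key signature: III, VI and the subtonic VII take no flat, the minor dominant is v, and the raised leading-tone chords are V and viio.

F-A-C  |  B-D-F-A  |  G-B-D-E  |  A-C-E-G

VI - iiø7 - v65 - i7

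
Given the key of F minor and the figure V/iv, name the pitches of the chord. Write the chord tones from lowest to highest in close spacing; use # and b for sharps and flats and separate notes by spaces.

V/iv is a secondary dominant — the dominant triad of iv. iv in F minor is Bb, so the applied chord's root is F, a perfect fifth above.
Building a major triad on F gives F-A-C.

F A C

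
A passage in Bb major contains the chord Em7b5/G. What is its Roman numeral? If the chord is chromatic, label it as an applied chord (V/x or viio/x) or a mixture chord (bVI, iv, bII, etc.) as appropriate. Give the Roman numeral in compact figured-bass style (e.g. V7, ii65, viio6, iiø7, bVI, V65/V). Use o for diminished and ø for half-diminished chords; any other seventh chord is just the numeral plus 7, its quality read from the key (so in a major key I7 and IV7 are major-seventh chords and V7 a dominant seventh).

viiø65/V

Stacked in thirds the chord is E-G-Bb-D: a half-diminished seventh chord on E.
E sits a half step below F (V in Bb major); a diminished chord there is the applied leading-tone chord of V.
With G in the bass the chord is in first inversion, so the figured bass is 65.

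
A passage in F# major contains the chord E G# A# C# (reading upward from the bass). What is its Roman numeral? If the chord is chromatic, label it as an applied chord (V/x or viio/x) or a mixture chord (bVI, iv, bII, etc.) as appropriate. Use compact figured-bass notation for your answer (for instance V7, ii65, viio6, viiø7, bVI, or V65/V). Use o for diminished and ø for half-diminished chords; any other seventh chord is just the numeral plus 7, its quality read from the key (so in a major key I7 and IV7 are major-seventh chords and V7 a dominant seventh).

viiø43/IV

The pitches A#-C#-E-G# form a half-diminished seventh chord rooted on A#.
A# sits a half step below B (IV in F# major); a diminished chord there is the applied leading-tone chord of IV.
With E in the bass the chord is in second inversion, so the figured bass is 43.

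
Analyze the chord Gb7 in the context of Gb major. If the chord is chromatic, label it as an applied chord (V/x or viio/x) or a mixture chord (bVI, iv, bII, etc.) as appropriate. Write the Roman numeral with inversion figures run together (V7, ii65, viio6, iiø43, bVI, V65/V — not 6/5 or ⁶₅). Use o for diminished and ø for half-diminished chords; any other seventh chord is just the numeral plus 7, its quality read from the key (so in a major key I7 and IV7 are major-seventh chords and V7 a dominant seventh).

V7/IV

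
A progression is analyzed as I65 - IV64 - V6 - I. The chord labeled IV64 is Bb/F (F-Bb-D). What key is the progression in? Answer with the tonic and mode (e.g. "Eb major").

F major

The anchor chord is a major triad on Bb, labeled IV64.
If Bb is scale degree 4 and the mode makes that degree carry a major triad, the tonic is F and the mode is major.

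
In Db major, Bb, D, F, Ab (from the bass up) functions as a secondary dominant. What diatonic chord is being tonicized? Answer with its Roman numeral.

The chord is a dominant seventh chord on Bb.
A dominant resolves down a perfect fifth: Bb → Eb. In Db major, Eb is scale degree 2, i.e. ii.

ii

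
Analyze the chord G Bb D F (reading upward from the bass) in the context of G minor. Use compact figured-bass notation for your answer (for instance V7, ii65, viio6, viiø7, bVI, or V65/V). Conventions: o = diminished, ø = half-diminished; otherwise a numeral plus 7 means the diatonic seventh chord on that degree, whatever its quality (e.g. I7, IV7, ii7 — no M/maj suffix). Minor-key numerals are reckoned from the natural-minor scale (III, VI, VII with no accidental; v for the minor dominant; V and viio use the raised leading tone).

The pitches G-Bb-D-F form a minor seventh chord rooted on G.
In G minor, G is the tonic; the diatonic minor seventh chord there is i7.

i7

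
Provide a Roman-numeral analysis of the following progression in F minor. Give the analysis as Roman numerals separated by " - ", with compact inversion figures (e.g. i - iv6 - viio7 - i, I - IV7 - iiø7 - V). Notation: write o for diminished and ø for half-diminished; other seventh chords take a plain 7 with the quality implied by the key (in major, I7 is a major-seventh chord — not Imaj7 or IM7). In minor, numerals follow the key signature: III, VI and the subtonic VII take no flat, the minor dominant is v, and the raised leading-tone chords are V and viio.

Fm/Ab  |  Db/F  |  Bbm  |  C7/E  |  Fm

i6 - VI6 - iv - V65 - i

Fm/Ab has root F, degree 1 in F minor, so i6.
Db/F: major triad on Db = scale degree 6 → VI6.
Bbm: minor triad on Bb = scale degree 4 → iv.
C7/E: dominant seventh chord on C = scale degree 5 → V65.
Fm: root F is the tonic; minor triad there is i.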